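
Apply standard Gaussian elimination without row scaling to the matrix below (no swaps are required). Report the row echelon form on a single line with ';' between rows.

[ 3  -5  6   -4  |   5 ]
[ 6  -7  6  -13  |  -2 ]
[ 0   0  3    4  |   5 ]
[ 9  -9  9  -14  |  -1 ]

REF = [3 -5 6 -4 5; 0 3 -6 -5 -12; 0 0 3 4 5; 0 0 0 4 3]

Forward elimination:
R2 <- R2 - (2)*R1:  [   0    3   -6   -5  -12 ]
R4 <- R4 - (3)*R1:  [   0    6   -9   -2  -16 ]
R4 <- R4 - (2)*R2:  [ 0  0  3  8  8 ]
R4 <- R4 - (1)*R3:  [ 0  0  0  4  3 ]
Row echelon form:
[ 3  -5   6  -4  |    5 ]
[ 0   3  -6  -5  |  -12 ]
[ 0   0   3   4  |    5 ]
[ 0   0   0   4  |    3 ]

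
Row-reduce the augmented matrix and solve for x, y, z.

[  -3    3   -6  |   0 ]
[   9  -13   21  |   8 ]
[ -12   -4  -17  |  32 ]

(-2, -2, 0)

Forward elimination on [A|b]:
R2 <- R2 - (-3)*R1:  [  0  -4   3   8 ]
R3 <- R3 - (4)*R1:  [   0  -16    7   32 ]
R3 <- R3 - (4)*R2:  [  0   0  -5   0 ]
Row echelon form:
[ -3   3  -6  |  0 ]
[  0  -4   3  |  8 ]
[  0   0  -5  |  0 ]
Back-substitution:
z = (0) / -5 = 0
y = (8 - (3)*(0)) / -4 = -2
x = (0 - (3)*(-2) - (-6)*(0)) / -3 = -2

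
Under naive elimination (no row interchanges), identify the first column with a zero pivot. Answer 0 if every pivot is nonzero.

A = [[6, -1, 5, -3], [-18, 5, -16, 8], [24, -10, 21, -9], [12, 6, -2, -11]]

Naive forward elimination:
R2 <- R2 - (-3)*R1:  [  0   2  -1  -1 ]
R3 <- R3 - (4)*R1:  [  0  -6   1   3 ]
R4 <- R4 - (2)*R1:  [   0    8  -12   -5 ]
R3 <- R3 - (-3)*R2:  [  0   0  -2   0 ]
R4 <- R4 - (4)*R2:  [  0   0  -8  -1 ]
R4 <- R4 - (4)*R3:  [  0   0   0  -1 ]
All pivots nonzero; naive elimination completes without hitting a zero pivot.

first zero-pivot column = 0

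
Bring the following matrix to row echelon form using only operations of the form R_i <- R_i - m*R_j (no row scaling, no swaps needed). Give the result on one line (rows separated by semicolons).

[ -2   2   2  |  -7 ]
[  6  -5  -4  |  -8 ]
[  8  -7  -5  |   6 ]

REF = [-2 2 2 -7; 0 1 2 -29; 0 0 1 7]

Forward elimination:
R2 <- R2 - (-3)*R1:  [   0    1    2  -29 ]
R3 <- R3 - (-4)*R1:  [   0    1    3  -22 ]
R3 <- R3 - (1)*R2:  [ 0  0  1  7 ]
Row echelon form:
[ -2  2  2  |   -7 ]
[  0  1  2  |  -29 ]
[  0  0  1  |    7 ]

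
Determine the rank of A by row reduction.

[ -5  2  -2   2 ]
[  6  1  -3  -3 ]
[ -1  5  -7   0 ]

Row reduction:
R2 <- R2 - (-6/5)*R1:  [     0   17/5  -27/5   -3/5 ]
R3 <- R3 - (1/5)*R1:  [     0   23/5  -33/5   -2/5 ]
R3 <- R3 - (23/17)*R2:  [     0      0  12/17   7/17 ]
Row echelon form:
[ -5     2     -2     2 ]
[  0  17/5  -27/5  -3/5 ]
[  0     0  12/17  7/17 ]
Nonzero rows / pivot columns: 3

rank(A) = 3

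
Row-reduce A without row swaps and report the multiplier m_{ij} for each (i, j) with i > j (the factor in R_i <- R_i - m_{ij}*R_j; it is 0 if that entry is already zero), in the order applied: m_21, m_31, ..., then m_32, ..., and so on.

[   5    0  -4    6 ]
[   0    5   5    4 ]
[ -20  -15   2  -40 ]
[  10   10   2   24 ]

multipliers: 0, -4, 2, -3, 2, 0

Forward elimination:
R2: entry in column 1 is already 0 -> m_{21} = 0 (no row operation needed)
R3 <- R3 - (-4)*R1:  [   0  -15  -14  -16 ]
R4 <- R4 - (2)*R1:  [  0  10  10  12 ]
R3 <- R3 - (-3)*R2:  [  0   0   1  -4 ]
R4 <- R4 - (2)*R2:  [ 0  0  0  4 ]
R4: entry in column 3 is already 0 -> m_{43} = 0 (no row operation needed)
Multipliers (in order of application): m_{21} = 0, m_{31} = -4, m_{41} = 2, m_{32} = -3, m_{42} = 2, m_{43} = 0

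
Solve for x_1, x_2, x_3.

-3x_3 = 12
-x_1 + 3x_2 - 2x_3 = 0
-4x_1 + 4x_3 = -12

(-1, -3, -4)

Forward elimination on [A|b]:
R1 <-> R2   (pivot in column 1 was zero)
[ -1  3  -2    0 ]
[  0  0  -3   12 ]
[ -4  0   4  -12 ]
R3 <- R3 - (4)*R1:  [   0  -12   12  -12 ]
R2 <-> R3   (pivot in column 2 was zero)
[ -1    3  -2    0 ]
[  0  -12  12  -12 ]
[  0    0  -3   12 ]
Row echelon form:
[ -1    3  -2  |    0 ]
[  0  -12  12  |  -12 ]
[  0    0  -3  |   12 ]
Back-substitution:
x_3 = (12) / -3 = -4
x_2 = (-12 - (12)*(-4)) / -12 = -3
x_1 = (0 - (3)*(-3) - (-2)*(-4)) / -1 = -1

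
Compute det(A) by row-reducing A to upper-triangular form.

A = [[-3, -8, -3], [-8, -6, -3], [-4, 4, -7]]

Forward elimination:
R2 <- R2 - (8/3)*R1:  [    0  46/3     5 ]
R3 <- R3 - (4/3)*R1:  [    0  44/3    -3 ]
R3 <- R3 - (22/23)*R2:  [       0        0  -179/23 ]
Upper-triangular form:
[ -3    -8       -3 ]
[  0  46/3        5 ]
[  0     0  -179/23 ]
det(A) = (-1)^0 * (-3) * (46/3) * (-179/23) = 358  (0 row swaps -> sign +1)

det(A) = 358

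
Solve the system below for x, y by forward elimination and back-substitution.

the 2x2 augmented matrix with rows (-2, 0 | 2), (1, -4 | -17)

(-1, 4)

Forward elimination on [A|b]:
R2 <- R2 - (-1/2)*R1:  [   0   -4  -16 ]
Row echelon form:
[ -2   0  |    2 ]
[  0  -4  |  -16 ]
Back-substitution:
y = (-16) / -4 = 4
x = (2) / -2 = -1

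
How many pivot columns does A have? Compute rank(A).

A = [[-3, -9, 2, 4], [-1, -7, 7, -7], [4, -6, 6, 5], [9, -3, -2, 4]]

rank(A) = 4

Row reduction:
R2 <- R2 - (1/3)*R1:  [     0     -4   19/3  -25/3 ]
R3 <- R3 - (-4/3)*R1:  [    0   -18  26/3  31/3 ]
R4 <- R4 - (-3)*R1:  [   0  -30    4   16 ]
R3 <- R3 - (9/2)*R2:  [      0       0  -119/6   287/6 ]
R4 <- R4 - (15/2)*R2:  [     0      0  -87/2  157/2 ]
R4 <- R4 - (261/119)*R3:  [       0        0        0  -449/17 ]
Row echelon form:
[ -3  -9       2        4 ]
[  0  -4    19/3    -25/3 ]
[  0   0  -119/6    287/6 ]
[  0   0       0  -449/17 ]
Nonzero rows / pivot columns: 4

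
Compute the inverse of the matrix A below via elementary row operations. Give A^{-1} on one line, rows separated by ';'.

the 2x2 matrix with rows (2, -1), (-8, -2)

inverse = [1/6 -1/12; -2/3 -1/6]

Gauss-Jordan on [A | I]:
R1 <- (1/2)*R1:  [    1  -1/2  |   1/2     0 ]
R2 <- R2 - (-8)*R1:  [  0  -6  |   4   1 ]
R2 <- (1/-6)*R2:  [    0     1  |  -2/3  -1/6 ]
R1 <- R1 - (-1/2)*R2:  [     1      0  |    1/6  -1/12 ]
Right block of [I | A^{-1}] is the inverse:
[  1/6  -1/12 ]
[ -2/3   -1/6 ]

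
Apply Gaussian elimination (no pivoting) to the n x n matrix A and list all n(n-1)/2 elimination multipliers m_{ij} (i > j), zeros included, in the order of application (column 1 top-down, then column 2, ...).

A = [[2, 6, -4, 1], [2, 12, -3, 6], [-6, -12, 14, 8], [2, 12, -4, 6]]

Forward elimination:
R2 <- R2 - (1)*R1:  [ 0  6  1  5 ]
R3 <- R3 - (-3)*R1:  [  0   6   2  11 ]
R4 <- R4 - (1)*R1:  [ 0  6  0  5 ]
R3 <- R3 - (1)*R2:  [ 0  0  1  6 ]
R4 <- R4 - (1)*R2:  [  0   0  -1   0 ]
R4 <- R4 - (-1)*R3:  [ 0  0  0  6 ]
Multipliers (in order of application): m_{21} = 1, m_{31} = -3, m_{41} = 1, m_{32} = 1, m_{42} = 1, m_{43} = -1

multipliers: 1, -3, 1, 1, 1, -1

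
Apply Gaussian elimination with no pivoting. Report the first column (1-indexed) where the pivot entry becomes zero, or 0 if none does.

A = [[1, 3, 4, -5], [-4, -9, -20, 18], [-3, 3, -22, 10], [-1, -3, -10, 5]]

first zero-pivot column = 0

Naive forward elimination:
R2 <- R2 - (-4)*R1:  [  0   3  -4  -2 ]
R3 <- R3 - (-3)*R1:  [   0   12  -10   -5 ]
R4 <- R4 - (-1)*R1:  [  0   0  -6   0 ]
R3 <- R3 - (4)*R2:  [ 0  0  6  3 ]
R4 <- R4 - (-1)*R3:  [ 0  0  0  3 ]
All pivots nonzero; naive elimination completes without hitting a zero pivot.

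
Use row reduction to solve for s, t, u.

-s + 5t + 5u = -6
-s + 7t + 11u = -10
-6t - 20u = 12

(-4, -2, 0)

Forward elimination on [A|b]:
R2 <- R2 - (1)*R1:  [  0   2   6  -4 ]
R3 <- R3 - (-3)*R2:  [  0   0  -2   0 ]
Row echelon form:
[ -1  5   5  |  -6 ]
[  0  2   6  |  -4 ]
[  0  0  -2  |   0 ]
Back-substitution:
u = (0) / -2 = 0
t = (-4 - (6)*(0)) / 2 = -2
s = (-6 - (5)*(-2) - (5)*(0)) / -1 = -4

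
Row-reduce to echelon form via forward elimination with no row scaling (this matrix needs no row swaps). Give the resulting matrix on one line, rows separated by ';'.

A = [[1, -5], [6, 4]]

Forward elimination:
R2 <- R2 - (6)*R1:  [  0  34 ]
Row echelon form:
[ 1  -5 ]
[ 0  34 ]

REF = [1 -5; 0 34]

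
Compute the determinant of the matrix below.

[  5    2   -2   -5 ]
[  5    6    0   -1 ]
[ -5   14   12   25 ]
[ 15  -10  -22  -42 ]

Forward elimination:
R2 <- R2 - (1)*R1:  [ 0  4  2  4 ]
R3 <- R3 - (-1)*R1:  [  0  16  10  20 ]
R4 <- R4 - (3)*R1:  [   0  -16  -16  -27 ]
R3 <- R3 - (4)*R2:  [ 0  0  2  4 ]
R4 <- R4 - (-4)*R2:  [   0    0   -8  -11 ]
R4 <- R4 - (-4)*R3:  [ 0  0  0  5 ]
Upper-triangular form:
[ 5  2  -2  -5 ]
[ 0  4   2   4 ]
[ 0  0   2   4 ]
[ 0  0   0   5 ]
det(A) = (-1)^0 * (5) * (4) * (2) * (5) = 200  (0 row swaps -> sign +1)

det(A) = 200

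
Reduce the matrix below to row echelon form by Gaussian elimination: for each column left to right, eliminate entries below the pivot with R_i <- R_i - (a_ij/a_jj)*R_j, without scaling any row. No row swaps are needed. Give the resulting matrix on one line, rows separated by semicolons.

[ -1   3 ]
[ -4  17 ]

REF = [-1 3; 0 5]

Forward elimination:
R2 <- R2 - (4)*R1:  [ 0  5 ]
Row echelon form:
[ -1  3 ]
[  0  5 ]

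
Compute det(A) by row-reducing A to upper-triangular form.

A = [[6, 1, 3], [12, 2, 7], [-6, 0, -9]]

det(A) = -6

Forward elimination:
R2 <- R2 - (2)*R1:  [ 0  0  1 ]
R3 <- R3 - (-1)*R1:  [  0   1  -6 ]
R2 <-> R3   (pivot in column 2 was zero)
[ 6  1   3 ]
[ 0  1  -6 ]
[ 0  0   1 ]
Upper-triangular form:
[ 6  1   3 ]
[ 0  1  -6 ]
[ 0  0   1 ]
det(A) = (-1)^1 * (6) * (1) * (1) = -6  (1 row swap -> sign -1)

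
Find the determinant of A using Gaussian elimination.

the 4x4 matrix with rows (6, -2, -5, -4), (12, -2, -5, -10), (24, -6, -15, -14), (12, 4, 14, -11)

det(A) = -192

Forward elimination:
R2 <- R2 - (2)*R1:  [  0   2   5  -2 ]
R3 <- R3 - (4)*R1:  [ 0  2  5  2 ]
R4 <- R4 - (2)*R1:  [  0   8  24  -3 ]
R3 <- R3 - (1)*R2:  [ 0  0  0  4 ]
R4 <- R4 - (4)*R2:  [ 0  0  4  5 ]
R3 <-> R4   (pivot in column 3 was zero)
[ 6  -2  -5  -4 ]
[ 0   2   5  -2 ]
[ 0   0   4   5 ]
[ 0   0   0   4 ]
Upper-triangular form:
[ 6  -2  -5  -4 ]
[ 0   2   5  -2 ]
[ 0   0   4   5 ]
[ 0   0   0   4 ]
det(A) = (-1)^1 * (6) * (2) * (4) * (4) = -192  (1 row swap -> sign -1)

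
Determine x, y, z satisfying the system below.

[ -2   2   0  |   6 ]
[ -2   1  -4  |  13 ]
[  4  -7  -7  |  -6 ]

(2, 5, -3)

Forward elimination on [A|b]:
R2 <- R2 - (1)*R1:  [  0  -1  -4   7 ]
R3 <- R3 - (-2)*R1:  [  0  -3  -7   6 ]
R3 <- R3 - (3)*R2:  [   0    0    5  -15 ]
Row echelon form:
[ -2   2   0  |    6 ]
[  0  -1  -4  |    7 ]
[  0   0   5  |  -15 ]
Back-substitution:
z = (-15) / 5 = -3
y = (7 - (-4)*(-3)) / -1 = 5
x = (6 - (2)*(5)) / -2 = 2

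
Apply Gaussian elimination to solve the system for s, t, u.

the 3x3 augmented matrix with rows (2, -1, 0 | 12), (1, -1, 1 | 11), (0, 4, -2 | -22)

(4, -4, 3)

Forward elimination on [A|b]:
R2 <- R2 - (1/2)*R1:  [    0  -1/2     1     5 ]
R3 <- R3 - (-8)*R2:  [  0   0   6  18 ]
Row echelon form:
[ 2    -1  0  |  12 ]
[ 0  -1/2  1  |   5 ]
[ 0     0  6  |  18 ]
Back-substitution:
u = (18) / 6 = 3
t = (5 - (1)*(3)) / (-1/2) = -4
s = (12 - (-1)*(-4)) / 2 = 4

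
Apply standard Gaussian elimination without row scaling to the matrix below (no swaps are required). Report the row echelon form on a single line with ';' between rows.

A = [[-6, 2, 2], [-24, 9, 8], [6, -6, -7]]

REF = [-6 2 2; 0 1 0; 0 0 -5]

Forward elimination:
R2 <- R2 - (4)*R1:  [ 0  1  0 ]
R3 <- R3 - (-1)*R1:  [  0  -4  -5 ]
R3 <- R3 - (-4)*R2:  [  0   0  -5 ]
Row echelon form:
[ -6  2   2 ]
[  0  1   0 ]
[  0  0  -5 ]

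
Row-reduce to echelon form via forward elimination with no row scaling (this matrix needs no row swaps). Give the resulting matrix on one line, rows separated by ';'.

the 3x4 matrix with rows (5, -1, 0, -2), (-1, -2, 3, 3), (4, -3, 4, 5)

REF = [5 -1 0 -2; 0 -11/5 3 13/5; 0 0 1 4]

Forward elimination:
R2 <- R2 - (-1/5)*R1:  [     0  -11/5      3   13/5 ]
R3 <- R3 - (4/5)*R1:  [     0  -11/5      4   33/5 ]
R3 <- R3 - (1)*R2:  [ 0  0  1  4 ]
Row echelon form:
[ 5     -1  0    -2 ]
[ 0  -11/5  3  13/5 ]
[ 0      0  1     4 ]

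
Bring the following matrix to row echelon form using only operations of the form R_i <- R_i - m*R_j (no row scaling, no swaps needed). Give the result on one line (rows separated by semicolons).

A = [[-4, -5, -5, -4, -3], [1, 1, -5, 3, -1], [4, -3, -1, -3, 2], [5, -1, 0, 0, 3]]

Forward elimination:
R2 <- R2 - (-1/4)*R1:  [     0   -1/4  -25/4      2   -7/4 ]
R3 <- R3 - (-1)*R1:  [  0  -8  -6  -7  -1 ]
R4 <- R4 - (-5/4)*R1:  [     0  -29/4  -25/4     -5   -3/4 ]
R3 <- R3 - (32)*R2:  [   0    0  194  -71   55 ]
R4 <- R4 - (29)*R2:  [   0    0  175  -63   50 ]
R4 <- R4 - (175/194)*R3:  [       0        0        0  203/194   75/194 ]
Row echelon form:
[ -4    -5     -5       -4      -3 ]
[  0  -1/4  -25/4        2    -7/4 ]
[  0     0    194      -71      55 ]
[  0     0      0  203/194  75/194 ]

REF = [-4 -5 -5 -4 -3; 0 -1/4 -25/4 2 -7/4; 0 0 194 -71 55; 0 0 0 203/194 75/194]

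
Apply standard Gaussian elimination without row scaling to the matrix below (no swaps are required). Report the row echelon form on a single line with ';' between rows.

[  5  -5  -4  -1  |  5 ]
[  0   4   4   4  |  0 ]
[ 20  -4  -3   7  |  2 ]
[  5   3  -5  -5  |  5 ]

Forward elimination:
R3 <- R3 - (4)*R1:  [   0   16   13   11  -18 ]
R4 <- R4 - (1)*R1:  [  0   8  -1  -4   0 ]
R3 <- R3 - (4)*R2:  [   0    0   -3   -5  -18 ]
R4 <- R4 - (2)*R2:  [   0    0   -9  -12    0 ]
R4 <- R4 - (3)*R3:  [  0   0   0   3  54 ]
Row echelon form:
[ 5  -5  -4  -1  |    5 ]
[ 0   4   4   4  |    0 ]
[ 0   0  -3  -5  |  -18 ]
[ 0   0   0   3  |   54 ]

REF = [5 -5 -4 -1 5; 0 4 4 4 0; 0 0 -3 -5 -18; 0 0 0 3 54]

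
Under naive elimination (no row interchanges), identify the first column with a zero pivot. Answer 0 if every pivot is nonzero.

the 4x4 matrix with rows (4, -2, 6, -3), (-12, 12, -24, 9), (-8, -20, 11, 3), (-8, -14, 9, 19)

first zero-pivot column = 0

Naive forward elimination:
R2 <- R2 - (-3)*R1:  [  0   6  -6   0 ]
R3 <- R3 - (-2)*R1:  [   0  -24   23   -3 ]
R4 <- R4 - (-2)*R1:  [   0  -18   21   13 ]
R3 <- R3 - (-4)*R2:  [  0   0  -1  -3 ]
R4 <- R4 - (-3)*R2:  [  0   0   3  13 ]
R4 <- R4 - (-3)*R3:  [ 0  0  0  4 ]
All pivots nonzero; naive elimination completes without hitting a zero pivot.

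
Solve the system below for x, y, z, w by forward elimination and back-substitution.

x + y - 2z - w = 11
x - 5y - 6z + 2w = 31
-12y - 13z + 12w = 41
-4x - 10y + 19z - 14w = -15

(-1, -2, -5, -4)

Forward elimination on [A|b]:
R2 <- R2 - (1)*R1:  [  0  -6  -4   3  20 ]
R4 <- R4 - (-4)*R1:  [   0   -6   11  -18   29 ]
R3 <- R3 - (2)*R2:  [  0   0  -5   6   1 ]
R4 <- R4 - (1)*R2:  [   0    0   15  -21    9 ]
R4 <- R4 - (-3)*R3:  [  0   0   0  -3  12 ]
Row echelon form:
[ 1   1  -2  -1  |  11 ]
[ 0  -6  -4   3  |  20 ]
[ 0   0  -5   6  |   1 ]
[ 0   0   0  -3  |  12 ]
Back-substitution:
w = (12) / -3 = -4
z = (1 - (6)*(-4)) / -5 = -5
y = (20 - (-4)*(-5) - (3)*(-4)) / -6 = -2
x = (11 - (1)*(-2) - (-2)*(-5) - (-1)*(-4)) / 1 = -1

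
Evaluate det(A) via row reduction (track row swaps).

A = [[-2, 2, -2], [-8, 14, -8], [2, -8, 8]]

det(A) = -72

Forward elimination:
R2 <- R2 - (4)*R1:  [ 0  6  0 ]
R3 <- R3 - (-1)*R1:  [  0  -6   6 ]
R3 <- R3 - (-1)*R2:  [ 0  0  6 ]
Upper-triangular form:
[ -2  2  -2 ]
[  0  6   0 ]
[  0  0   6 ]
det(A) = (-1)^0 * (-2) * (6) * (6) = -72  (0 row swaps -> sign +1)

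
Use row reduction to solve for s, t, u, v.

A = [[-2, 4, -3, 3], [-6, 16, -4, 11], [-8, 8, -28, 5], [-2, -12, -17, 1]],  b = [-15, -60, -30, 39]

(-5, -4, 1, -2)

Forward elimination on [A|b]:
R2 <- R2 - (3)*R1:  [   0    4    5    2  -15 ]
R3 <- R3 - (4)*R1:  [   0   -8  -16   -7   30 ]
R4 <- R4 - (1)*R1:  [   0  -16  -14   -2   54 ]
R3 <- R3 - (-2)*R2:  [  0   0  -6  -3   0 ]
R4 <- R4 - (-4)*R2:  [  0   0   6   6  -6 ]
R4 <- R4 - (-1)*R3:  [  0   0   0   3  -6 ]
Row echelon form:
[ -2  4  -3   3  |  -15 ]
[  0  4   5   2  |  -15 ]
[  0  0  -6  -3  |    0 ]
[  0  0   0   3  |   -6 ]
Back-substitution:
v = (-6) / 3 = -2
u = (0 - (-3)*(-2)) / -6 = 1
t = (-15 - (5)*(1) - (2)*(-2)) / 4 = -4
s = (-15 - (4)*(-4) - (-3)*(1) - (3)*(-2)) / -2 = -5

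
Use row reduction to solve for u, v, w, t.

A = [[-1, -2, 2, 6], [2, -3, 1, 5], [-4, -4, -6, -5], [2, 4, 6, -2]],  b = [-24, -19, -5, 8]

(2, 5, -3, -1)

Forward elimination on [A|b]:
R2 <- R2 - (-2)*R1:  [   0   -7    5   17  -67 ]
R3 <- R3 - (4)*R1:  [   0    4  -14  -29   91 ]
R4 <- R4 - (-2)*R1:  [   0    0   10   10  -40 ]
R3 <- R3 - (-4/7)*R2:  [      0       0   -78/7  -135/7   369/7 ]
R4 <- R4 - (-35/39)*R3:  [      0       0       0  -95/13   95/13 ]
Row echelon form:
[ -1  -2      2       6  |    -24 ]
[  0  -7      5      17  |    -67 ]
[  0   0  -78/7  -135/7  |  369/7 ]
[  0   0      0  -95/13  |  95/13 ]
Back-substitution:
t = (95/13) / (-95/13) = -1
w = (369/7 - (-135/7)*(-1)) / (-78/7) = -3
v = (-67 - (5)*(-3) - (17)*(-1)) / -7 = 5
u = (-24 - (-2)*(5) - (2)*(-3) - (6)*(-1)) / -1 = 2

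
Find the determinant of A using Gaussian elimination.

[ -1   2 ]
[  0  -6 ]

det(A) = 6

Forward elimination:
Upper-triangular form:
[ -1   2 ]
[  0  -6 ]
det(A) = (-1)^0 * (-1) * (-6) = 6  (0 row swaps -> sign +1)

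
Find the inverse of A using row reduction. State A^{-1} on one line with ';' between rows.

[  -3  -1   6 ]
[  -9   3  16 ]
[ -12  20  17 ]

Gauss-Jordan on [A | I]:
R1 <- (1/-3)*R1:  [    1   1/3    -2  |  -1/3     0     0 ]
R2 <- R2 - (-9)*R1:  [  0   6  -2  |  -3   1   0 ]
R3 <- R3 - (-12)*R1:  [  0  24  -7  |  -4   0   1 ]
R2 <- (1/6)*R2:  [    0     1  -1/3  |  -1/2   1/6     0 ]
R1 <- R1 - (1/3)*R2:  [     1      0  -17/9  |   -1/6  -1/18      0 ]
R3 <- R3 - (24)*R2:  [  0   0   1  |   8  -4   1 ]
R1 <- R1 - (-17/9)*R3:  [       1        0        0  |   269/18  -137/18     17/9 ]
R2 <- R2 - (-1/3)*R3:  [    0     1     0  |  13/6  -7/6   1/3 ]
Right block of [I | A^{-1}] is the inverse:
[ 269/18  -137/18  17/9 ]
[   13/6     -7/6   1/3 ]
[      8       -4     1 ]

inverse = [269/18 -137/18 17/9; 13/6 -7/6 1/3; 8 -4 1]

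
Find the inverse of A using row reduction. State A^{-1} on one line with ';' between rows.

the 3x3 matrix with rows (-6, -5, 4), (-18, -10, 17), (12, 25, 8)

Gauss-Jordan on [A | I]:
R1 <- (1/-6)*R1:  [    1   5/6  -2/3  |  -1/6     0     0 ]
R2 <- R2 - (-18)*R1:  [  0   5   5  |  -3   1   0 ]
R3 <- R3 - (12)*R1:  [  0  15  16  |   2   0   1 ]
R2 <- (1/5)*R2:  [    0     1     1  |  -3/5   1/5     0 ]
R1 <- R1 - (5/6)*R2:  [    1     0  -3/2  |   1/3  -1/6     0 ]
R3 <- R3 - (15)*R2:  [  0   0   1  |  11  -3   1 ]
R1 <- R1 - (-3/2)*R3:  [     1      0      0  |  101/6  -14/3    3/2 ]
R2 <- R2 - (1)*R3:  [     0      1      0  |  -58/5   16/5     -1 ]
Right block of [I | A^{-1}] is the inverse:
[ 101/6  -14/3  3/2 ]
[ -58/5   16/5   -1 ]
[    11     -3    1 ]

inverse = [101/6 -14/3 3/2; -58/5 16/5 -1; 11 -3 1]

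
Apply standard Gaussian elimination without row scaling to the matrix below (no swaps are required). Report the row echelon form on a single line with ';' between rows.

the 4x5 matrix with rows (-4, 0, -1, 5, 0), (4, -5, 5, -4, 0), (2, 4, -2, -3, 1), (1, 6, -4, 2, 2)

REF = [-4 0 -1 5 0; 0 -5 4 1 0; 0 0 7/10 3/10 1; 0 0 0 59/14 17/14]

Forward elimination:
R2 <- R2 - (-1)*R1:  [  0  -5   4   1   0 ]
R3 <- R3 - (-1/2)*R1:  [    0     4  -5/2  -1/2     1 ]
R4 <- R4 - (-1/4)*R1:  [     0      6  -17/4   13/4      2 ]
R3 <- R3 - (-4/5)*R2:  [    0     0  7/10  3/10     1 ]
R4 <- R4 - (-6/5)*R2:  [     0      0  11/20  89/20      2 ]
R4 <- R4 - (11/14)*R3:  [     0      0      0  59/14  17/14 ]
Row echelon form:
[ -4   0    -1      5      0 ]
[  0  -5     4      1      0 ]
[  0   0  7/10   3/10      1 ]
[  0   0     0  59/14  17/14 ]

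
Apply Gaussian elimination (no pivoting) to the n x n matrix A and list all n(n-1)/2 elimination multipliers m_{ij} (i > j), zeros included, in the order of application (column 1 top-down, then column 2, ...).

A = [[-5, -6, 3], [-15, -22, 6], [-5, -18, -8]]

multipliers: 3, 1, 3

Forward elimination:
R2 <- R2 - (3)*R1:  [  0  -4  -3 ]
R3 <- R3 - (1)*R1:  [   0  -12  -11 ]
R3 <- R3 - (3)*R2:  [  0   0  -2 ]
Multipliers (in order of application): m_{21} = 3, m_{31} = 1, m_{32} = 3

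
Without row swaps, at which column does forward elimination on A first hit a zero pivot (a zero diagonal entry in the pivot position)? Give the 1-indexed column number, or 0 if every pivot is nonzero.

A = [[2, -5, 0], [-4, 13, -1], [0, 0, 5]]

first zero-pivot column = 0

Naive forward elimination:
R2 <- R2 - (-2)*R1:  [  0   3  -1 ]
All pivots nonzero; naive elimination completes without hitting a zero pivot.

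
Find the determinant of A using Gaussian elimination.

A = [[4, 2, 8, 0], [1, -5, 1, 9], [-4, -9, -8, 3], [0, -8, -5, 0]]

Forward elimination:
R2 <- R2 - (1/4)*R1:  [     0  -11/2     -1      9 ]
R3 <- R3 - (-1)*R1:  [  0  -7   0   3 ]
R3 <- R3 - (14/11)*R2:  [      0       0   14/11  -93/11 ]
R4 <- R4 - (16/11)*R2:  [       0        0   -39/11  -144/11 ]
R4 <- R4 - (-39/14)*R3:  [       0        0        0  -513/14 ]
Upper-triangular form:
[ 4      2      8        0 ]
[ 0  -11/2     -1        9 ]
[ 0      0  14/11   -93/11 ]
[ 0      0      0  -513/14 ]
det(A) = (-1)^0 * (4) * (-11/2) * (14/11) * (-513/14) = 1026  (0 row swaps -> sign +1)

det(A) = 1026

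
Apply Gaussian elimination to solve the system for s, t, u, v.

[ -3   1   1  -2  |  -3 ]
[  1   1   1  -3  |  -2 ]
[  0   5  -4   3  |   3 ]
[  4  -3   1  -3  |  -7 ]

Forward elimination on [A|b]:
R2 <- R2 - (-1/3)*R1:  [     0    4/3    4/3  -11/3     -3 ]
R4 <- R4 - (-4/3)*R1:  [     0   -5/3    7/3  -17/3    -11 ]
R3 <- R3 - (15/4)*R2:  [    0     0    -9  67/4  57/4 ]
R4 <- R4 - (-5/4)*R2:  [     0      0      4  -41/4  -59/4 ]
R4 <- R4 - (-4/9)*R3:  [       0        0        0  -101/36  -101/12 ]
Row echelon form:
[ -3    1    1       -2  |       -3 ]
[  0  4/3  4/3    -11/3  |       -3 ]
[  0    0   -9     67/4  |     57/4 ]
[  0    0    0  -101/36  |  -101/12 ]
Back-substitution:
v = (-101/12) / (-101/36) = 3
u = (57/4 - (67/4)*(3)) / -9 = 4
t = (-3 - (4/3)*(4) - (-11/3)*(3)) / (4/3) = 2
s = (-3 - (1)*(2) - (1)*(4) - (-2)*(3)) / -3 = 1

(1, 2, 4, 3)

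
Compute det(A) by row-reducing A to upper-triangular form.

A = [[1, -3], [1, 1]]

det(A) = 4

Forward elimination:
R2 <- R2 - (1)*R1:  [ 0  4 ]
Upper-triangular form:
[ 1  -3 ]
[ 0   4 ]
det(A) = (-1)^0 * (1) * (4) = 4  (0 row swaps -> sign +1)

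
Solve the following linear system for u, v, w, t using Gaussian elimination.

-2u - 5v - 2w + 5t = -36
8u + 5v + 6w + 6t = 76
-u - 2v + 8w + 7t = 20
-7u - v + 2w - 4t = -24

Forward elimination on [A|b]:
R2 <- R2 - (-4)*R1:  [   0  -15   -2   26  -68 ]
R3 <- R3 - (1/2)*R1:  [   0  1/2    9  9/2   38 ]
R4 <- R4 - (7/2)*R1:  [     0   33/2      9  -43/2    102 ]
R3 <- R3 - (-1/30)*R2:  [      0       0  134/15  161/30  536/15 ]
R4 <- R4 - (-11/10)*R2:  [     0      0   34/5  71/10  136/5 ]
R4 <- R4 - (51/67)*R3:  [      0       0       0  202/67       0 ]
Row echelon form:
[ -2   -5      -2       5  |     -36 ]
[  0  -15      -2      26  |     -68 ]
[  0    0  134/15  161/30  |  536/15 ]
[  0    0       0  202/67  |       0 ]
Back-substitution:
t = (0) / (202/67) = 0
w = (536/15 - (161/30)*(0)) / (134/15) = 4
v = (-68 - (-2)*(4) - (26)*(0)) / -15 = 4
u = (-36 - (-5)*(4) - (-2)*(4) - (5)*(0)) / -2 = 4

(4, 4, 4, 0)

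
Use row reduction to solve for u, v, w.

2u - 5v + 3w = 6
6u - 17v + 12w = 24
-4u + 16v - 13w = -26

Forward elimination on [A|b]:
R2 <- R2 - (3)*R1:  [  0  -2   3   6 ]
R3 <- R3 - (-2)*R1:  [   0    6   -7  -14 ]
R3 <- R3 - (-3)*R2:  [ 0  0  2  4 ]
Row echelon form:
[ 2  -5  3  |  6 ]
[ 0  -2  3  |  6 ]
[ 0   0  2  |  4 ]
Back-substitution:
w = (4) / 2 = 2
v = (6 - (3)*(2)) / -2 = 0
u = (6 - (-5)*(0) - (3)*(2)) / 2 = 0

(0, 0, 2)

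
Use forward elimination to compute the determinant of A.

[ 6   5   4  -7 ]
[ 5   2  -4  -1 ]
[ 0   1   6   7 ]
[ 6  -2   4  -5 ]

Forward elimination:
R2 <- R2 - (5/6)*R1:  [     0  -13/6  -22/3   29/6 ]
R4 <- R4 - (1)*R1:  [  0  -7   0   2 ]
R3 <- R3 - (-6/13)*R2:  [      0       0   34/13  120/13 ]
R4 <- R4 - (42/13)*R2:  [       0        0   308/13  -177/13 ]
R4 <- R4 - (154/17)*R3:  [        0         0         0  -1653/17 ]
Upper-triangular form:
[ 6      5      4        -7 ]
[ 0  -13/6  -22/3      29/6 ]
[ 0      0  34/13    120/13 ]
[ 0      0      0  -1653/17 ]
det(A) = (-1)^0 * (6) * (-13/6) * (34/13) * (-1653/17) = 3306  (0 row swaps -> sign +1)

det(A) = 3306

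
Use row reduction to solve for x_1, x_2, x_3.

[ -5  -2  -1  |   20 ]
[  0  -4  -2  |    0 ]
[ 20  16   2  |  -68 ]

Forward elimination on [A|b]:
R3 <- R3 - (-4)*R1:  [  0   8  -2  12 ]
R3 <- R3 - (-2)*R2:  [  0   0  -6  12 ]
Row echelon form:
[ -5  -2  -1  |  20 ]
[  0  -4  -2  |   0 ]
[  0   0  -6  |  12 ]
Back-substitution:
x_3 = (12) / -6 = -2
x_2 = (0 - (-2)*(-2)) / -4 = 1
x_1 = (20 - (-2)*(1) - (-1)*(-2)) / -5 = -4

(-4, 1, -2)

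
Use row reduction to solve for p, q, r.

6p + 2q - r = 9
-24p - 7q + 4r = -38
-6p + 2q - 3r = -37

Forward elimination on [A|b]:
R2 <- R2 - (-4)*R1:  [  0   1   0  -2 ]
R3 <- R3 - (-1)*R1:  [   0    4   -4  -28 ]
R3 <- R3 - (4)*R2:  [   0    0   -4  -20 ]
Row echelon form:
[ 6  2  -1  |    9 ]
[ 0  1   0  |   -2 ]
[ 0  0  -4  |  -20 ]
Back-substitution:
r = (-20) / -4 = 5
q = (-2) / 1 = -2
p = (9 - (2)*(-2) - (-1)*(5)) / 6 = 3

(3, -2, 5)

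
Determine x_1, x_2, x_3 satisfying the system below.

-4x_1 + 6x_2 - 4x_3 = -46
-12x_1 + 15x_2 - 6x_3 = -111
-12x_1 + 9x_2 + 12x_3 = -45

Forward elimination on [A|b]:
R2 <- R2 - (3)*R1:  [  0  -3   6  27 ]
R3 <- R3 - (3)*R1:  [  0  -9  24  93 ]
R3 <- R3 - (3)*R2:  [  0   0   6  12 ]
Row echelon form:
[ -4   6  -4  |  -46 ]
[  0  -3   6  |   27 ]
[  0   0   6  |   12 ]
Back-substitution:
x_3 = (12) / 6 = 2
x_2 = (27 - (6)*(2)) / -3 = -5
x_1 = (-46 - (6)*(-5) - (-4)*(2)) / -4 = 2

(2, -5, 2)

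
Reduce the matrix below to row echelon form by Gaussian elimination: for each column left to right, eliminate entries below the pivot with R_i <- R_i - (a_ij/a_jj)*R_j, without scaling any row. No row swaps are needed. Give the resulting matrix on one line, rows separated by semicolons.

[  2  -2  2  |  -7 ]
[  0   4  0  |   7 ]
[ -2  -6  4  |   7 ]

Forward elimination:
R3 <- R3 - (-1)*R1:  [  0  -8   6   0 ]
R3 <- R3 - (-2)*R2:  [  0   0   6  14 ]
Row echelon form:
[ 2  -2  2  |  -7 ]
[ 0   4  0  |   7 ]
[ 0   0  6  |  14 ]

REF = [2 -2 2 -7; 0 4 0 7; 0 0 6 14]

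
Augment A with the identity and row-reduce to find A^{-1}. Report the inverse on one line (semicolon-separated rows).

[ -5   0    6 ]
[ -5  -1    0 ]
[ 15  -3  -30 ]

inverse = [1 -3/5 1/5; -5 2 -1; 1 -1/2 1/6]

Gauss-Jordan on [A | I]:
R1 <- (1/-5)*R1:  [    1     0  -6/5  |  -1/5     0     0 ]
R2 <- R2 - (-5)*R1:  [  0  -1  -6  |  -1   1   0 ]
R3 <- R3 - (15)*R1:  [   0   -3  -12  |    3    0    1 ]
R2 <- (1/-1)*R2:  [  0   1   6  |   1  -1   0 ]
R3 <- R3 - (-3)*R2:  [  0   0   6  |   6  -3   1 ]
R3 <- (1/6)*R3:  [    0     0     1  |     1  -1/2   1/6 ]
R1 <- R1 - (-6/5)*R3:  [    1     0     0  |     1  -3/5   1/5 ]
R2 <- R2 - (6)*R3:  [  0   1   0  |  -5   2  -1 ]
Right block of [I | A^{-1}] is the inverse:
[  1  -3/5  1/5 ]
[ -5     2   -1 ]
[  1  -1/2  1/6 ]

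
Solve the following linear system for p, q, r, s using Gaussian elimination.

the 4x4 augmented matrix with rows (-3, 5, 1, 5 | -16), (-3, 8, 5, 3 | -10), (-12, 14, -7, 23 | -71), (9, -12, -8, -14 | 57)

Forward elimination on [A|b]:
R2 <- R2 - (1)*R1:  [  0   3   4  -2   6 ]
R3 <- R3 - (4)*R1:  [   0   -6  -11    3   -7 ]
R4 <- R4 - (-3)*R1:  [  0   3  -5   1   9 ]
R3 <- R3 - (-2)*R2:  [  0   0  -3  -1   5 ]
R4 <- R4 - (1)*R2:  [  0   0  -9   3   3 ]
R4 <- R4 - (3)*R3:  [   0    0    0    6  -12 ]
Row echelon form:
[ -3  5   1   5  |  -16 ]
[  0  3   4  -2  |    6 ]
[  0  0  -3  -1  |    5 ]
[  0  0   0   6  |  -12 ]
Back-substitution:
s = (-12) / 6 = -2
r = (5 - (-1)*(-2)) / -3 = -1
q = (6 - (4)*(-1) - (-2)*(-2)) / 3 = 2
p = (-16 - (5)*(2) - (1)*(-1) - (5)*(-2)) / -3 = 5

(5, 2, -1, -2)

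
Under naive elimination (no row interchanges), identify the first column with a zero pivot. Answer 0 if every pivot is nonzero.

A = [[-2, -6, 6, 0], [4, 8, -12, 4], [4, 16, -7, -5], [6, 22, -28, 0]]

Naive forward elimination:
R2 <- R2 - (-2)*R1:  [  0  -4   0   4 ]
R3 <- R3 - (-2)*R1:  [  0   4   5  -5 ]
R4 <- R4 - (-3)*R1:  [   0    4  -10    0 ]
R3 <- R3 - (-1)*R2:  [  0   0   5  -1 ]
R4 <- R4 - (-1)*R2:  [   0    0  -10    4 ]
R4 <- R4 - (-2)*R3:  [ 0  0  0  2 ]
All pivots nonzero; naive elimination completes without hitting a zero pivot.

first zero-pivot column = 0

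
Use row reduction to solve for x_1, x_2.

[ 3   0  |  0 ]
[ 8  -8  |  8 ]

Forward elimination on [A|b]:
R2 <- R2 - (8/3)*R1:  [  0  -8   8 ]
Row echelon form:
[ 3   0  |  0 ]
[ 0  -8  |  8 ]
Back-substitution:
x_2 = (8) / -8 = -1
x_1 = (0) / 3 = 0

(0, -1)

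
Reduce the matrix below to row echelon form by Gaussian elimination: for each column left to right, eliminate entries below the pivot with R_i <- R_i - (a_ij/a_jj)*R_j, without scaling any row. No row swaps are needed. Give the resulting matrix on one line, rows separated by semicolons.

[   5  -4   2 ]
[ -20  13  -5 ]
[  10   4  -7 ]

Forward elimination:
R2 <- R2 - (-4)*R1:  [  0  -3   3 ]
R3 <- R3 - (2)*R1:  [   0   12  -11 ]
R3 <- R3 - (-4)*R2:  [ 0  0  1 ]
Row echelon form:
[ 5  -4  2 ]
[ 0  -3  3 ]
[ 0   0  1 ]

REF = [5 -4 2; 0 -3 3; 0 0 1]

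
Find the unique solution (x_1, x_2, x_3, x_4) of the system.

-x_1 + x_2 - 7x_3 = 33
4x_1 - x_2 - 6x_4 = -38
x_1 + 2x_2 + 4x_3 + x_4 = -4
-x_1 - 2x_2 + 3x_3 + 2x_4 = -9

(-1, 4, -4, 5)

Forward elimination on [A|b]:
R2 <- R2 - (-4)*R1:  [   0    3  -28   -6   94 ]
R3 <- R3 - (-1)*R1:  [  0   3  -3   1  29 ]
R4 <- R4 - (1)*R1:  [   0   -3   10    2  -42 ]
R3 <- R3 - (1)*R2:  [   0    0   25    7  -65 ]
R4 <- R4 - (-1)*R2:  [   0    0  -18   -4   52 ]
R4 <- R4 - (-18/25)*R3:  [     0      0      0  26/25   26/5 ]
Row echelon form:
[ -1  1   -7      0  |    33 ]
[  0  3  -28     -6  |    94 ]
[  0  0   25      7  |   -65 ]
[  0  0    0  26/25  |  26/5 ]
Back-substitution:
x_4 = (26/5) / (26/25) = 5
x_3 = (-65 - (7)*(5)) / 25 = -4
x_2 = (94 - (-28)*(-4) - (-6)*(5)) / 3 = 4
x_1 = (33 - (1)*(4) - (-7)*(-4)) / -1 = -1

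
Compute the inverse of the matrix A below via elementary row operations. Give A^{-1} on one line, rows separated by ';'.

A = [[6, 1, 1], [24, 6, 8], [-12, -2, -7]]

inverse = [13/30 -1/12 -1/30; -6/5 1/2 2/5; -2/5 0 -1/5]

Gauss-Jordan on [A | I]:
R1 <- (1/6)*R1:  [   1  1/6  1/6  |  1/6    0    0 ]
R2 <- R2 - (24)*R1:  [  0   2   4  |  -4   1   0 ]
R3 <- R3 - (-12)*R1:  [  0   0  -5  |   2   0   1 ]
R2 <- (1/2)*R2:  [   0    1    2  |   -2  1/2    0 ]
R1 <- R1 - (1/6)*R2:  [     1      0   -1/6  |    1/2  -1/12      0 ]
R3 <- (1/-5)*R3:  [    0     0     1  |  -2/5     0  -1/5 ]
R1 <- R1 - (-1/6)*R3:  [     1      0      0  |  13/30  -1/12  -1/30 ]
R2 <- R2 - (2)*R3:  [    0     1     0  |  -6/5   1/2   2/5 ]
Right block of [I | A^{-1}] is the inverse:
[ 13/30  -1/12  -1/30 ]
[  -6/5    1/2    2/5 ]
[  -2/5      0   -1/5 ]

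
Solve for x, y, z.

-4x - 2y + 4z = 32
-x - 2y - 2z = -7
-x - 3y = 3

Forward elimination on [A|b]:
R2 <- R2 - (1/4)*R1:  [    0  -3/2    -3   -15 ]
R3 <- R3 - (1/4)*R1:  [    0  -5/2    -1    -5 ]
R3 <- R3 - (5/3)*R2:  [  0   0   4  20 ]
Row echelon form:
[ -4    -2   4  |   32 ]
[  0  -3/2  -3  |  -15 ]
[  0     0   4  |   20 ]
Back-substitution:
z = (20) / 4 = 5
y = (-15 - (-3)*(5)) / (-3/2) = 0
x = (32 - (-2)*(0) - (4)*(5)) / -4 = -3

(-3, 0, 5)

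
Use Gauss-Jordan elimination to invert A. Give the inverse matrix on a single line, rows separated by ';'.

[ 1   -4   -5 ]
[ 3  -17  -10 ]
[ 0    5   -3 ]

inverse = [-101/10 37/10 9/2; -9/10 3/10 1/2; -3/2 1/2 1/2]

Gauss-Jordan on [A | I]:
R2 <- R2 - (3)*R1:  [  0  -5   5  |  -3   1   0 ]
R2 <- (1/-5)*R2:  [    0     1    -1  |   3/5  -1/5     0 ]
R1 <- R1 - (-4)*R2:  [    1     0    -9  |  17/5  -4/5     0 ]
R3 <- R3 - (5)*R2:  [  0   0   2  |  -3   1   1 ]
R3 <- (1/2)*R3:  [    0     0     1  |  -3/2   1/2   1/2 ]
R1 <- R1 - (-9)*R3:  [       1        0        0  |  -101/10    37/10      9/2 ]
R2 <- R2 - (-1)*R3:  [     0      1      0  |  -9/10   3/10    1/2 ]
Right block of [I | A^{-1}] is the inverse:
[ -101/10  37/10  9/2 ]
[   -9/10   3/10  1/2 ]
[    -3/2    1/2  1/2 ]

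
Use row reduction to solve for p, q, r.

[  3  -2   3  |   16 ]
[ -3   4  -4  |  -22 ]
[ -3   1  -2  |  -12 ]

Forward elimination on [A|b]:
R2 <- R2 - (-1)*R1:  [  0   2  -1  -6 ]
R3 <- R3 - (-1)*R1:  [  0  -1   1   4 ]
R3 <- R3 - (-1/2)*R2:  [   0    0  1/2    1 ]
Row echelon form:
[ 3  -2    3  |  16 ]
[ 0   2   -1  |  -6 ]
[ 0   0  1/2  |   1 ]
Back-substitution:
r = (1) / (1/2) = 2
q = (-6 - (-1)*(2)) / 2 = -2
p = (16 - (-2)*(-2) - (3)*(2)) / 3 = 2

(2, -2, 2)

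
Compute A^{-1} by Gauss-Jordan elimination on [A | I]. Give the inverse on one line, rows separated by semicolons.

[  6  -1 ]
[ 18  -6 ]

inverse = [1/3 -1/18; 1 -1/3]

Gauss-Jordan on [A | I]:
R1 <- (1/6)*R1:  [    1  -1/6  |   1/6     0 ]
R2 <- R2 - (18)*R1:  [  0  -3  |  -3   1 ]
R2 <- (1/-3)*R2:  [    0     1  |     1  -1/3 ]
R1 <- R1 - (-1/6)*R2:  [     1      0  |    1/3  -1/18 ]
Right block of [I | A^{-1}] is the inverse:
[ 1/3  -1/18 ]
[   1   -1/3 ]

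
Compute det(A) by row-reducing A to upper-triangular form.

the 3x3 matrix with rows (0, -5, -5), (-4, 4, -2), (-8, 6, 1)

Forward elimination:
R1 <-> R2   (pivot in column 1 was zero)
[ -4   4  -2 ]
[  0  -5  -5 ]
[ -8   6   1 ]
R3 <- R3 - (2)*R1:  [  0  -2   5 ]
R3 <- R3 - (2/5)*R2:  [ 0  0  7 ]
Upper-triangular form:
[ -4   4  -2 ]
[  0  -5  -5 ]
[  0   0   7 ]
det(A) = (-1)^1 * (-4) * (-5) * (7) = -140  (1 row swap -> sign -1)

det(A) = -140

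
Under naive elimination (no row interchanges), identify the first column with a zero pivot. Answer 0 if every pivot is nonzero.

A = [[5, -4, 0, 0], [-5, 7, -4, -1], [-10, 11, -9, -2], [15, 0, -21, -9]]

Naive forward elimination:
R2 <- R2 - (-1)*R1:  [  0   3  -4  -1 ]
R3 <- R3 - (-2)*R1:  [  0   3  -9  -2 ]
R4 <- R4 - (3)*R1:  [   0   12  -21   -9 ]
R3 <- R3 - (1)*R2:  [  0   0  -5  -1 ]
R4 <- R4 - (4)*R2:  [  0   0  -5  -5 ]
R4 <- R4 - (1)*R3:  [  0   0   0  -4 ]
All pivots nonzero; naive elimination completes without hitting a zero pivot.

first zero-pivot column = 0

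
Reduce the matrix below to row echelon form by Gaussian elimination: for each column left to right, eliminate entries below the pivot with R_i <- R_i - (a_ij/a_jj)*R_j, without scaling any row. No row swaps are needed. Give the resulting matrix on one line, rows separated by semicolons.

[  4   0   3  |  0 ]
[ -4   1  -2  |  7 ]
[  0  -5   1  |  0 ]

Forward elimination:
R2 <- R2 - (-1)*R1:  [ 0  1  1  7 ]
R3 <- R3 - (-5)*R2:  [  0   0   6  35 ]
Row echelon form:
[ 4  0  3  |   0 ]
[ 0  1  1  |   7 ]
[ 0  0  6  |  35 ]

REF = [4 0 3 0; 0 1 1 7; 0 0 6 35]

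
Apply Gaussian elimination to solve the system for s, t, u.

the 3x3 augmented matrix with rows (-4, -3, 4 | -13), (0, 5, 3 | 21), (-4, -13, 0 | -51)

(3, 3, 2)

Forward elimination on [A|b]:
R3 <- R3 - (1)*R1:  [   0  -10   -4  -38 ]
R3 <- R3 - (-2)*R2:  [ 0  0  2  4 ]
Row echelon form:
[ -4  -3  4  |  -13 ]
[  0   5  3  |   21 ]
[  0   0  2  |    4 ]
Back-substitution:
u = (4) / 2 = 2
t = (21 - (3)*(2)) / 5 = 3
s = (-13 - (-3)*(3) - (4)*(2)) / -4 = 3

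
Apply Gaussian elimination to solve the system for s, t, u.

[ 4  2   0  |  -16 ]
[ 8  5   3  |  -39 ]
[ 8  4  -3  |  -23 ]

(-5, 2, -3)

Forward elimination on [A|b]:
R2 <- R2 - (2)*R1:  [  0   1   3  -7 ]
R3 <- R3 - (2)*R1:  [  0   0  -3   9 ]
Row echelon form:
[ 4  2   0  |  -16 ]
[ 0  1   3  |   -7 ]
[ 0  0  -3  |    9 ]
Back-substitution:
u = (9) / -3 = -3
t = (-7 - (3)*(-3)) / 1 = 2
s = (-16 - (2)*(2)) / 4 = -5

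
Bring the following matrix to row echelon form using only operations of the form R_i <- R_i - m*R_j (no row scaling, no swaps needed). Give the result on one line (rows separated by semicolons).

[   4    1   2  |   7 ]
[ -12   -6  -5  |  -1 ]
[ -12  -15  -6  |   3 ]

Forward elimination:
R2 <- R2 - (-3)*R1:  [  0  -3   1  20 ]
R3 <- R3 - (-3)*R1:  [   0  -12    0   24 ]
R3 <- R3 - (4)*R2:  [   0    0   -4  -56 ]
Row echelon form:
[ 4   1   2  |    7 ]
[ 0  -3   1  |   20 ]
[ 0   0  -4  |  -56 ]

REF = [4 1 2 7; 0 -3 1 20; 0 0 -4 -56]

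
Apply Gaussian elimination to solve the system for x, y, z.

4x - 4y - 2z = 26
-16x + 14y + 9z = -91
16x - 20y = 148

Forward elimination on [A|b]:
R2 <- R2 - (-4)*R1:  [  0  -2   1  13 ]
R3 <- R3 - (4)*R1:  [  0  -4   8  44 ]
R3 <- R3 - (2)*R2:  [  0   0   6  18 ]
Row echelon form:
[ 4  -4  -2  |  26 ]
[ 0  -2   1  |  13 ]
[ 0   0   6  |  18 ]
Back-substitution:
z = (18) / 6 = 3
y = (13 - (1)*(3)) / -2 = -5
x = (26 - (-4)*(-5) - (-2)*(3)) / 4 = 3

(3, -5, 3)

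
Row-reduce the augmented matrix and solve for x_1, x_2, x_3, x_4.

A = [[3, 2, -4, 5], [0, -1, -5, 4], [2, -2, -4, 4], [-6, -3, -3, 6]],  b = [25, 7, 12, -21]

Forward elimination on [A|b]:
R3 <- R3 - (2/3)*R1:  [     0  -10/3   -4/3    2/3  -14/3 ]
R4 <- R4 - (-2)*R1:  [   0    1  -11   16   29 ]
R3 <- R3 - (10/3)*R2:  [     0      0   46/3  -38/3    -28 ]
R4 <- R4 - (-1)*R2:  [   0    0  -16   20   36 ]
R4 <- R4 - (-24/23)*R3:  [      0       0       0  156/23  156/23 ]
Row echelon form:
[ 3   2    -4       5  |      25 ]
[ 0  -1    -5       4  |       7 ]
[ 0   0  46/3   -38/3  |     -28 ]
[ 0   0     0  156/23  |  156/23 ]
Back-substitution:
x_4 = (156/23) / (156/23) = 1
x_3 = (-28 - (-38/3)*(1)) / (46/3) = -1
x_2 = (7 - (-5)*(-1) - (4)*(1)) / -1 = 2
x_1 = (25 - (2)*(2) - (-4)*(-1) - (5)*(1)) / 3 = 4

(4, 2, -1, 1)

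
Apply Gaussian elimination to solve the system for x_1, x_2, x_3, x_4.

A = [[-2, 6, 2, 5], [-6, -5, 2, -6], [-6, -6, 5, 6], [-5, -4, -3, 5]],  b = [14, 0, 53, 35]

Forward elimination on [A|b]:
R2 <- R2 - (3)*R1:  [   0  -23   -4  -21  -42 ]
R3 <- R3 - (3)*R1:  [   0  -24   -1   -9   11 ]
R4 <- R4 - (5/2)*R1:  [     0    -19     -8  -15/2      0 ]
R3 <- R3 - (24/23)*R2:  [       0        0    73/23   297/23  1261/23 ]
R4 <- R4 - (19/23)*R2:  [       0        0  -108/23   453/46   798/23 ]
R4 <- R4 - (-108/73)*R3:  [        0         0         0  4227/146   8454/73 ]
Row echelon form:
[ -2    6      2         5  |       14 ]
[  0  -23     -4       -21  |      -42 ]
[  0    0  73/23    297/23  |  1261/23 ]
[  0    0      0  4227/146  |  8454/73 ]
Back-substitution:
x_4 = (8454/73) / (4227/146) = 4
x_3 = (1261/23 - (297/23)*(4)) / (73/23) = 1
x_2 = (-42 - (-4)*(1) - (-21)*(4)) / -23 = -2
x_1 = (14 - (6)*(-2) - (2)*(1) - (5)*(4)) / -2 = -2

(-2, -2, 1, 4)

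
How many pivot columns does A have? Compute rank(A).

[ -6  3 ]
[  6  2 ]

rank(A) = 2

Row reduction:
R2 <- R2 - (-1)*R1:  [ 0  5 ]
Row echelon form:
[ -6  3 ]
[  0  5 ]
Nonzero rows / pivot columns: 2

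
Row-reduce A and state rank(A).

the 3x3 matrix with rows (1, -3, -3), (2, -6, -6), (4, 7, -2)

rank(A) = 2

Row reduction:
R2 <- R2 - (2)*R1:  [ 0  0  0 ]
R3 <- R3 - (4)*R1:  [  0  19  10 ]
R2 <-> R3   (pivot in column 2 was zero)
[ 1  -3  -3 ]
[ 0  19  10 ]
[ 0   0   0 ]
Row echelon form:
[ 1  -3  -3 ]
[ 0  19  10 ]
[ 0   0   0 ]
Nonzero rows / pivot columns: 2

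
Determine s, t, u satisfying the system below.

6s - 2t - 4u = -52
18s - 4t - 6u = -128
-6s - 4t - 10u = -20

(-5, 5, 3)

Forward elimination on [A|b]:
R2 <- R2 - (3)*R1:  [  0   2   6  28 ]
R3 <- R3 - (-1)*R1:  [   0   -6  -14  -72 ]
R3 <- R3 - (-3)*R2:  [  0   0   4  12 ]
Row echelon form:
[ 6  -2  -4  |  -52 ]
[ 0   2   6  |   28 ]
[ 0   0   4  |   12 ]
Back-substitution:
u = (12) / 4 = 3
t = (28 - (6)*(3)) / 2 = 5
s = (-52 - (-2)*(5) - (-4)*(3)) / 6 = -5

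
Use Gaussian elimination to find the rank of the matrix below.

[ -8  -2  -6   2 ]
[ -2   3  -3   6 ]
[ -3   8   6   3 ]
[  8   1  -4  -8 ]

Row reduction:
R2 <- R2 - (1/4)*R1:  [    0   7/2  -3/2  11/2 ]
R3 <- R3 - (3/8)*R1:  [    0  35/4  33/4   9/4 ]
R4 <- R4 - (-1)*R1:  [   0   -1  -10   -6 ]
R3 <- R3 - (5/2)*R2:  [     0      0     12  -23/2 ]
R4 <- R4 - (-2/7)*R2:  [     0      0  -73/7  -31/7 ]
R4 <- R4 - (-73/84)*R3:  [         0          0          0  -2423/168 ]
Row echelon form:
[ -8   -2    -6          2 ]
[  0  7/2  -3/2       11/2 ]
[  0    0    12      -23/2 ]
[  0    0     0  -2423/168 ]
Nonzero rows / pivot columns: 4

rank(A) = 4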